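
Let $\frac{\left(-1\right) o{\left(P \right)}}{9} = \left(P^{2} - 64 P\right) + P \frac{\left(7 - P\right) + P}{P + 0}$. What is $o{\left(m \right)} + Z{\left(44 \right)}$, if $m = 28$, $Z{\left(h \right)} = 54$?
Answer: $9063$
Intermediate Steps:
$o{\left(P \right)} = -63 - 9 P^{2} + 576 P$ ($o{\left(P \right)} = - 9 \left(\left(P^{2} - 64 P\right) + P \frac{\left(7 - P\right) + P}{P + 0}\right) = - 9 \left(\left(P^{2} - 64 P\right) + P \frac{7}{P}\right) = - 9 \left(\left(P^{2} - 64 P\right) + 7\right) = - 9 \left(7 + P^{2} - 64 P\right) = -63 - 9 P^{2} + 576 P$)
$o{\left(m \right)} + Z{\left(44 \right)} = \left(-63 - 9 \cdot 28^{2} + 576 \cdot 28\right) + 54 = \left(-63 - 7056 + 16128\right) + 54 = 9009 + 54 = 9063$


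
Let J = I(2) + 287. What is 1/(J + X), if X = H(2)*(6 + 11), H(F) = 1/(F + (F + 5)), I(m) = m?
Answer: 9/2618 ≈ 0.0034377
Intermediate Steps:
H(F) = 1/(5 + 2*F) (H(F) = 1/(F + (5 + F)) = 1/(5 + 2*F))
X = 17/9 (X = (6 + 11)/(5 + 2*2) = 17/(5 + 4) = 17/9 ≈ 1.8889)
J = 289 (J = 2 + 287 = 289)
1/(J + X) = 1/(289 + 17/9) = 1/(2618/9) = 9/2618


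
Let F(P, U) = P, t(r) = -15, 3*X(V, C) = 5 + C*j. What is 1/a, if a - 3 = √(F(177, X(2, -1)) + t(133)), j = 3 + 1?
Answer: -1/51 + √2/17 ≈ 0.063581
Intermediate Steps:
j = 4
X(V, C) = 5/3 + 4*C/3 (X(V, C) = (5 + C*4)/3 = (5 + 4*C)/3 = 5/3 + 4*C/3)
a = 3 + 9*√2 (a = 3 + √(177 - 15) = 3 + √162 = 3 + 9*√2 ≈ 15.728)
1/a = 1/(3 + 9*√2)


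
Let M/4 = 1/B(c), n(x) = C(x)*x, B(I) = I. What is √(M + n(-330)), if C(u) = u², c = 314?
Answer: I*√885811112686/157 ≈ 5994.8*I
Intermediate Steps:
n(x) = x³ (n(x) = x²*x = x³)
M = 2/157 (M = 4/314 = 4*(1/314) = 2/157 ≈ 0.012739)
√(M + n(-330)) = √(2/157 + (-330)³) = √(2/157 - 35937000) = √(-5642108998/157) = I*√885811112686/157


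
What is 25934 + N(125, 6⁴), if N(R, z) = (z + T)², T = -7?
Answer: 1687455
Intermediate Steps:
N(R, z) = (-7 + z)² (N(R, z) = (z - 7)² = (-7 + z)²)
25934 + N(125, 6⁴) = 25934 + (-7 + 6⁴)² = 25934 + (-7 + 1296)² = 25934 + 1289² = 25934 + 1661521 = 1687455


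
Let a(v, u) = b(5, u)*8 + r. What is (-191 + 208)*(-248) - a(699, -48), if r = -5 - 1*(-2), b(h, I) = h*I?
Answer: -2293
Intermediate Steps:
b(h, I) = I*h
r = -3 (r = -5 + 2 = -3)
a(v, u) = -3 + 40*u (a(v, u) = (u*5)*8 - 3 = (5*u)*8 - 3 = 40*u - 3 = -3 + 40*u)
(-191 + 208)*(-248) - a(699, -48) = (-191 + 208)*(-248) - (-3 + 40*(-48)) = 17*(-248) - (-3 - 1920) = -4216 - 1*(-1923) = -4216 + 1923 = -2293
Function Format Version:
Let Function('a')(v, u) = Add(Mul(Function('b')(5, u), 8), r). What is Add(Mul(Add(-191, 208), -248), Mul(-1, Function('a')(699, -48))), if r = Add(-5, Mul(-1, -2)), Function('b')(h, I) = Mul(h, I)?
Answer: -2293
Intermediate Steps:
Function('b')(h, I) = Mul(I, h)
r = -3 (r = Add(-5, 2) = -3)
Function('a')(v, u) = Add(-3, Mul(40, u)) (Function('a')(v, u) = Add(Mul(Mul(u, 5), 8), -3) = Add(Mul(Mul(5, u), 8), -3) = Add(Mul(40, u), -3) = Add(-3, Mul(40, u)))
Add(Mul(Add(-191, 208), -248), Mul(-1, Function('a')(699, -48))) = Add(Mul(Add(-191, 208), -248), Mul(-1, Add(-3, Mul(40, -48)))) = Add(Mul(17, -248), Mul(-1, Add(-3, -1920))) = Add(-4216, Mul(-1, -1923)) = Add(-4216, 1923) = -2293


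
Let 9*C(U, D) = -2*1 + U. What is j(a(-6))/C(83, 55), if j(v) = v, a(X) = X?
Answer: -2/3 ≈ -0.66667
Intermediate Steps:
C(U, D) = -2/9 + U/9 (C(U, D) = (-2*1 + U)/9 = (-2 + U)/9 = -2/9 + U/9)
j(a(-6))/C(83, 55) = -6/(-2/9 + (1/9)*83) = -6/(-2/9 + 83/9) = -6/9 = -6*1/9 = -2/3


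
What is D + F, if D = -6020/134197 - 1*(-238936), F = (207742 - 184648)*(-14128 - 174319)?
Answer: -83427515848882/19171 ≈ -4.3518e+9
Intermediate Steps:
F = -4351995018 (F = 23094*(-188447) = -4351995018)
D = 4580641196/19171 (D = -6020*1/134197 + 238936 = -860/19171 + 238936 = 4580641196/19171 ≈ 2.3894e+5)
D + F = 4580641196/19171 - 4351995018 = -83427515848882/19171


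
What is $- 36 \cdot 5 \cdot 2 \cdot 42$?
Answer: $-15120$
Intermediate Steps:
$- 36 \cdot 5 \cdot 2 \cdot 42 = \left(-36\right) 10 \cdot 42 = \left(-360\right) 42 = -15120$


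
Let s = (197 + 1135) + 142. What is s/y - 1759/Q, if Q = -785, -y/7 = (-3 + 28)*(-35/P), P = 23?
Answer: 7477389/961625 ≈ 7.7758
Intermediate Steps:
y = 6125/23 (y = -7*(-3 + 28)*(-35/23) = -175*(-35*1/23) = -175*(-35)/23 = -7*(-875/23) = 6125/23 ≈ 266.30)
s = 1474 (s = 1332 + 142 = 1474)
s/y - 1759/Q = 1474/(6125/23) - 1759/(-785) = 1474*(23/6125) - 1759*(-1/785) = 33902/6125 + 1759/785 = 7477389/961625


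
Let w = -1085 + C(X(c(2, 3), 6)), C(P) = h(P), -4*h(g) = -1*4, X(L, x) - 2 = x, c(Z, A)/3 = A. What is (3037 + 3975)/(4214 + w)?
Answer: 3506/1565 ≈ 2.2403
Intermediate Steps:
c(Z, A) = 3*A
X(L, x) = 2 + x
h(g) = 1 (h(g) = -(-1)*4/4 = -¼*(-4) = 1)
C(P) = 1
w = -1084 (w = -1085 + 1 = -1084)
(3037 + 3975)/(4214 + w) = (3037 + 3975)/(4214 - 1084) = 7012/3130 = 7012*(1/3130) = 3506/1565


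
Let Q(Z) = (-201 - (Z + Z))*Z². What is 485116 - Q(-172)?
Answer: -3745396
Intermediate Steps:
Q(Z) = Z²*(-201 - 2*Z) (Q(Z) = (-201 - 2*Z)*Z² = Z²*(-201 - 2*Z))
485116 - Q(-172) = 485116 - (-172)²*(-201 - 2*(-172)) = 485116 - 29584*(-201 + 344) = 485116 - 29584*143 = 485116 - 1*4230512 = 485116 - 4230512 = -3745396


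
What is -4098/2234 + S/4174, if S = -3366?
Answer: -6156174/2331179 ≈ -2.6408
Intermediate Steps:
-4098/2234 + S/4174 = -4098/2234 - 3366/4174 = -4098*1/2234 - 3366*1/4174 = -2049/1117 - 1683/2087 = -6156174/2331179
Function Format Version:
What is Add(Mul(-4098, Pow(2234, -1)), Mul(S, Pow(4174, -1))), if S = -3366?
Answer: Rational(-6156174, 2331179) ≈ -2.6408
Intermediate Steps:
Add(Mul(-4098, Pow(2234, -1)), Mul(S, Pow(4174, -1))) = Add(Mul(-4098, Pow(2234, -1)), Mul(-3366, Pow(4174, -1))) = Add(Mul(-4098, Rational(1, 2234)), Mul(-3366, Rational(1, 4174))) = Add(Rational(-2049, 1117), Rational(-1683, 2087)) = Rational(-6156174, 2331179)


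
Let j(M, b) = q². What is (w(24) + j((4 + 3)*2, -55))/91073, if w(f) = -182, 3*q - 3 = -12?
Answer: -173/91073 ≈ -0.0018996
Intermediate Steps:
q = -3 (q = 1 + (⅓)*(-12) = 1 - 4 = -3)
j(M, b) = 9 (j(M, b) = (-3)² = 9)
(w(24) + j((4 + 3)*2, -55))/91073 = (-182 + 9)/91073 = -173*1/91073 = -173/91073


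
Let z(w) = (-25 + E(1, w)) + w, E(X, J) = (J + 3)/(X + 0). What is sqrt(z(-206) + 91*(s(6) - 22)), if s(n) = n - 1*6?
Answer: 2*I*sqrt(609) ≈ 49.356*I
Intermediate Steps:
s(n) = -6 + n (s(n) = n - 6 = -6 + n)
E(X, J) = (3 + J)/X
z(w) = -22 + 2*w (z(w) = (-25 + (3 + w)/1) + w = (-25 + 1*(3 + w)) + w = (-25 + (3 + w)) + w = (-22 + w) + w = -22 + 2*w)
sqrt(z(-206) + 91*(s(6) - 22)) = sqrt((-22 + 2*(-206)) + 91*((-6 + 6) - 22)) = sqrt((-22 - 412) + 91*(0 - 22)) = sqrt(-434 + 91*(-22)) = sqrt(-434 - 2002) = sqrt(-2436) = 2*I*sqrt(609)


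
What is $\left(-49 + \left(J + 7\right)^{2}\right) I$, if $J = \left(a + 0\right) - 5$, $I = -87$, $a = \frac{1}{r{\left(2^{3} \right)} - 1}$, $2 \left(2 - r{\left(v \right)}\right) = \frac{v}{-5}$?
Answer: $\frac{99760}{27} \approx 3694.8$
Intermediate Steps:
$r{\left(v \right)} = 2 + \frac{v}{10}$ ($r{\left(v \right)} = 2 - \frac{v \frac{1}{-5}}{2} = 2 - \frac{v \left(- \frac{1}{5}\right)}{2} = 2 - \frac{\left(- \frac{1}{5}\right) v}{2} = 2 + \frac{v}{10}$)
$a = \frac{5}{9}$ ($a = \frac{1}{\left(2 + \frac{2^{3}}{10}\right) - 1} = \frac{1}{\left(2 + \frac{1}{10} \cdot 8\right) - 1} = \frac{1}{\left(2 + \frac{4}{5}\right) - 1} = \frac{1}{\frac{14}{5} - 1} = \frac{1}{\frac{9}{5}} = \frac{5}{9} \approx 0.55556$)
$J = - \frac{40}{9}$ ($J = \left(\frac{5}{9} + 0\right) - 5 = \frac{5}{9} - 5 = - \frac{40}{9} \approx -4.4444$)
$\left(-49 + \left(J + 7\right)^{2}\right) I = \left(-49 + \left(- \frac{40}{9} + 7\right)^{2}\right) \left(-87\right) = \left(-49 + \left(\frac{23}{9}\right)^{2}\right) \left(-87\right) = \left(-49 + \frac{529}{81}\right) \left(-87\right) = \left(- \frac{3440}{81}\right) \left(-87\right) = \frac{99760}{27}$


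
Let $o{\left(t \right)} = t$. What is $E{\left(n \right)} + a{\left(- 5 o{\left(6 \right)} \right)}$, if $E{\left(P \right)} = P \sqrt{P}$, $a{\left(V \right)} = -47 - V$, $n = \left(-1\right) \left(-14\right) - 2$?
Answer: $-17 + 24 \sqrt{3} \approx 24.569$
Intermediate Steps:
$n = 12$ ($n = 14 - 2 = 12$)
$E{\left(P \right)} = P^{\frac{3}{2}}$
$E{\left(n \right)} + a{\left(- 5 o{\left(6 \right)} \right)} = 12^{\frac{3}{2}} - \left(47 - 30\right) = 24 \sqrt{3} - 17 = -17 + 24 \sqrt{3}$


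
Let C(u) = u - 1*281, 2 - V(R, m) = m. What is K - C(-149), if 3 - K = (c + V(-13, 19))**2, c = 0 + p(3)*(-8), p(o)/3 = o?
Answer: -7488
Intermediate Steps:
p(o) = 3*o
V(R, m) = 2 - m
C(u) = -281 + u (C(u) = u - 281 = -281 + u)
c = -72 (c = 0 + (3*3)*(-8) = 0 + 9*(-8) = 0 - 72 = -72)
K = -7918 (K = 3 - (-72 + (2 - 1*19))**2 = 3 - (-72 + (2 - 19))**2 = 3 - (-72 - 17)**2 = 3 - 1*(-89)**2 = 3 - 1*7921 = 3 - 7921 = -7918)
K - C(-149) = -7918 - (-281 - 149) = -7918 - 1*(-430) = -7918 + 430 = -7488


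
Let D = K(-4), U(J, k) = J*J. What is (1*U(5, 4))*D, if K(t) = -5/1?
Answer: -125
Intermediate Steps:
U(J, k) = J**2
K(t) = -5 (K(t) = -5*1 = -5)
D = -5
(1*U(5, 4))*D = (1*5**2)*(-5) = (1*25)*(-5) = 25*(-5) = -125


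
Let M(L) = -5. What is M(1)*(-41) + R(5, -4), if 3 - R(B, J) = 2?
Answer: 206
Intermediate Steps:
R(B, J) = 1 (R(B, J) = 3 - 1*2 = 3 - 2 = 1)
M(1)*(-41) + R(5, -4) = -5*(-41) + 1 = 205 + 1 = 206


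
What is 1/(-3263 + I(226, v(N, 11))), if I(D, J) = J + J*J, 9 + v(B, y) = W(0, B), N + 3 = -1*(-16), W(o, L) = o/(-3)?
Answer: -1/3191 ≈ -0.00031338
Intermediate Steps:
W(o, L) = -o/3 (W(o, L) = o*(-⅓) = -o/3)
N = 13 (N = -3 - 1*(-16) = -3 + 16 = 13)
v(B, y) = -9 (v(B, y) = -9 - ⅓*0 = -9 + 0 = -9)
I(D, J) = J + J²
1/(-3263 + I(226, v(N, 11))) = 1/(-3263 - 9*(1 - 9)) = 1/(-3263 - 9*(-8)) = 1/(-3263 + 72) = 1/(-3191) = -1/3191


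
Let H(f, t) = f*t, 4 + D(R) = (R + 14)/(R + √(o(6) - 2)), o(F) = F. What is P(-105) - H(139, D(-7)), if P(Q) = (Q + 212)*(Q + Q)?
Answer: -108597/5 ≈ -21719.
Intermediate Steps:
P(Q) = 2*Q*(212 + Q) (P(Q) = (212 + Q)*(2*Q) = 2*Q*(212 + Q))
D(R) = -4 + (14 + R)/(2 + R) (D(R) = -4 + (R + 14)/(R + √(6 - 2)) = -4 + (14 + R)/(R + √4) = -4 + (14 + R)/(R + 2) = -4 + (14 + R)/(2 + R))
P(-105) - H(139, D(-7)) = 2*(-105)*(212 - 105) - 139*3*(2 - 1*(-7))/(2 - 7) = 2*(-105)*107 - 139*3*(2 + 7)/(-5) = -22470 - 139*3*(-⅕)*9 = -22470 - 139*(-27)/5 = -22470 - 1*(-3753/5) = -22470 + 3753/5 = -108597/5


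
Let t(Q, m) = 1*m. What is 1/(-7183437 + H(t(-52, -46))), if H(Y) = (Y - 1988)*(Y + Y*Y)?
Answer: -1/11393817 ≈ -8.7767e-8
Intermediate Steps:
t(Q, m) = m
H(Y) = (-1988 + Y)*(Y + Y²)
1/(-7183437 + H(t(-52, -46))) = 1/(-7183437 - 46*(-1988 + (-46)² - 1987*(-46))) = 1/(-7183437 - 46*(-1988 + 2116 + 91402)) = 1/(-7183437 - 46*91530) = 1/(-7183437 - 4210380) = 1/(-11393817) = -1/11393817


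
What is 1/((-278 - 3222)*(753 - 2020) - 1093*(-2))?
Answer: 1/4436686 ≈ 2.2539e-7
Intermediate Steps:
1/((-278 - 3222)*(753 - 2020) - 1093*(-2)) = 1/(-3500*(-1267) + 2186) = 1/(4434500 + 2186) = 1/4436686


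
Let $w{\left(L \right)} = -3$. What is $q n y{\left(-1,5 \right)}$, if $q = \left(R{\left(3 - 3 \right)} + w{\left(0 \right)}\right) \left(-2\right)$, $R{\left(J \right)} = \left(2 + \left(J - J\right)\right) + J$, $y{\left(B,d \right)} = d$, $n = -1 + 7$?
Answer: $60$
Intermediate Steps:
$n = 6$
$R{\left(J \right)} = 2 + J$ ($R{\left(J \right)} = \left(2 + 0\right) + J = 2 + J$)
$q = 2$ ($q = \left(\left(2 + \left(3 - 3\right)\right) - 3\right) \left(-2\right) = \left(\left(2 + 0\right) - 3\right) \left(-2\right) = \left(2 - 3\right) \left(-2\right) = \left(-1\right) \left(-2\right) = 2$)
$q n y{\left(-1,5 \right)} = 2 \cdot 6 \cdot 5 = 2 \cdot 30 = 60$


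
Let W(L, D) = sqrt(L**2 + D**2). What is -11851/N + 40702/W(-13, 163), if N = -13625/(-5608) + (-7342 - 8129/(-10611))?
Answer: 705211389288/436706472589 + 20351*sqrt(26738)/13369 ≈ 250.53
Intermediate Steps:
W(L, D) = sqrt(D**2 + L**2)
N = -436706472589/59506488 (N = -13625*(-1/5608) + (-7342 - 8129*(-1/10611)) = 13625/5608 + (-7342 + 8129/10611) = 13625/5608 - 77897833/10611 = -436706472589/59506488 ≈ -7338.8)
-11851/N + 40702/W(-13, 163) = -11851/(-436706472589/59506488) + 40702/(sqrt(163**2 + (-13)**2)) = -11851*(-59506488/436706472589) + 40702/(sqrt(26569 + 169)) = 705211389288/436706472589 + 40702/(sqrt(26738)) = 705211389288/436706472589 + 40702*(sqrt(26738)/26738) = 705211389288/436706472589 + 20351*sqrt(26738)/13369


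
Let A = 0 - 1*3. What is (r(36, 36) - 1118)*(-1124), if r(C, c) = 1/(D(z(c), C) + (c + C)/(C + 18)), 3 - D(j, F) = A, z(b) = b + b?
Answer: 13821266/11 ≈ 1.2565e+6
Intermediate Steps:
z(b) = 2*b
A = -3 (A = 0 - 3 = -3)
D(j, F) = 6 (D(j, F) = 3 - 1*(-3) = 3 + 3 = 6)
r(C, c) = 1/(6 + (C + c)/(18 + C)) (r(C, c) = 1/(6 + (c + C)/(C + 18)) = 1/(6 + (C + c)/(18 + C)))
(r(36, 36) - 1118)*(-1124) = ((18 + 36)/(108 + 36 + 7*36) - 1118)*(-1124) = (54/(108 + 36 + 252) - 1118)*(-1124) = (54/396 - 1118)*(-1124) = ((1/396)*54 - 1118)*(-1124) = (3/22 - 1118)*(-1124) = -24593/22*(-1124) = 13821266/11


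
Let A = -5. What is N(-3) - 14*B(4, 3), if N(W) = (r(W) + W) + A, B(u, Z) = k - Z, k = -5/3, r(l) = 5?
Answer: 187/3 ≈ 62.333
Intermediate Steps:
k = -5/3 (k = -5*1/3 = -5/3 ≈ -1.6667)
B(u, Z) = -5/3 - Z
N(W) = W (N(W) = (5 + W) - 5 = W)
N(-3) - 14*B(4, 3) = -3 - 14*(-5/3 - 1*3) = -3 - 14*(-5/3 - 3) = -3 - 14*(-14/3) = -3 + 196/3 = 187/3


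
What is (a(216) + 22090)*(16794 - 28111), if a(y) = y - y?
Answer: -249992530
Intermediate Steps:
a(y) = 0
(a(216) + 22090)*(16794 - 28111) = (0 + 22090)*(16794 - 28111) = 22090*(-11317) = -249992530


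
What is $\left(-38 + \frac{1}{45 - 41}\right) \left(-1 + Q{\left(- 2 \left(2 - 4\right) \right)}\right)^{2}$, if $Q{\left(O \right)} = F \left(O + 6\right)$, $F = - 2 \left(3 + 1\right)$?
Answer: $- \frac{990711}{4} \approx -2.4768 \cdot 10^{5}$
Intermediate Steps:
$F = -8$ ($F = \left(-2\right) 4 = -8$)
$Q{\left(O \right)} = -48 - 8 O$ ($Q{\left(O \right)} = - 8 \left(O + 6\right) = - 8 \left(6 + O\right) = -48 - 8 O$)
$\left(-38 + \frac{1}{45 - 41}\right) \left(-1 + Q{\left(- 2 \left(2 - 4\right) \right)}\right)^{2} = \left(-38 + \frac{1}{45 - 41}\right) \left(-1 - \left(48 + 8 \left(- 2 \left(2 - 4\right)\right)\right)\right)^{2} = \left(-38 + \frac{1}{4}\right) \left(-1 - \left(48 + 8 \left(\left(-2\right) \left(-2\right)\right)\right)\right)^{2} = \left(-38 + \frac{1}{4}\right) \left(-1 - 80\right)^{2} = - \frac{151 \left(-1 - 80\right)^{2}}{4} = - \frac{151 \left(-81\right)^{2}}{4} = \left(- \frac{151}{4}\right) 6561 = - \frac{990711}{4}$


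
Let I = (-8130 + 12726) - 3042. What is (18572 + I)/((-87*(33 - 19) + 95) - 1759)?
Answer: -10063/1441 ≈ -6.9833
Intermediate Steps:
I = 1554 (I = 4596 - 3042 = 1554)
(18572 + I)/((-87*(33 - 19) + 95) - 1759) = (18572 + 1554)/((-87*(33 - 19) + 95) - 1759) = 20126/((-87*14 + 95) - 1759) = 20126/((-1218 + 95) - 1759) = 20126/(-1123 - 1759) = 20126/(-2882) = 20126*(-1/2882) = -10063/1441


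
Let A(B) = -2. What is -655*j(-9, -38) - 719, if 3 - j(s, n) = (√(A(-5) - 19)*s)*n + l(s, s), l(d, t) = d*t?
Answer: 50371 + 224010*I*√21 ≈ 50371.0 + 1.0265e+6*I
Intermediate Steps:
j(s, n) = 3 - s² - I*n*s*√21 (j(s, n) = 3 - ((√(-2 - 19)*s)*n + s*s) = 3 - ((√(-21)*s)*n + s²) = 3 - (((I*√21)*s)*n + s²) = 3 - ((I*s*√21)*n + s²) = 3 - (I*n*s*√21 + s²) = 3 - (s² + I*n*s*√21) = 3 + (-s² - I*n*s*√21) = 3 - s² - I*n*s*√21)
-655*j(-9, -38) - 719 = -655*(3 - 1*(-9)² - 1*I*(-38)*(-9)*√21) - 719 = -655*(3 - 1*81 - 342*I*√21) - 719 = -655*(3 - 81 - 342*I*√21) - 719 = -655*(-78 - 342*I*√21) - 719 = (51090 + 224010*I*√21) - 719 = 50371 + 224010*I*√21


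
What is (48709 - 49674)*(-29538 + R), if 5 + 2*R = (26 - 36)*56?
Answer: 57553565/2 ≈ 2.8777e+7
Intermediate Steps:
R = -565/2 (R = -5/2 + ((26 - 36)*56)/2 = -5/2 + (-10*56)/2 = -5/2 + (½)*(-560) = -5/2 - 280 = -565/2 ≈ -282.50)
(48709 - 49674)*(-29538 + R) = (48709 - 49674)*(-29538 - 565/2) = -965*(-59641/2) = 57553565/2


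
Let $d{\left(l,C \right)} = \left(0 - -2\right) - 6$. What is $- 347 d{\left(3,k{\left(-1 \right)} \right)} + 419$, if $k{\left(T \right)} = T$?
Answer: $1807$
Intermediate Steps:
$d{\left(l,C \right)} = -4$ ($d{\left(l,C \right)} = \left(0 + 2\right) - 6 = 2 - 6 = -4$)
$- 347 d{\left(3,k{\left(-1 \right)} \right)} + 419 = \left(-347\right) \left(-4\right) + 419 = 1388 + 419 = 1807$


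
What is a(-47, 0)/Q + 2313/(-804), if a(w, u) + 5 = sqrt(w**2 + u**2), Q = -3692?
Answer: -714447/247364 ≈ -2.8882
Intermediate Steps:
a(w, u) = -5 + sqrt(u**2 + w**2) (a(w, u) = -5 + sqrt(w**2 + u**2) = -5 + sqrt(u**2 + w**2))
a(-47, 0)/Q + 2313/(-804) = (-5 + sqrt(0**2 + (-47)**2))/(-3692) + 2313/(-804) = (-5 + sqrt(0 + 2209))*(-1/3692) + 2313*(-1/804) = (-5 + sqrt(2209))*(-1/3692) - 771/268 = (-5 + 47)*(-1/3692) - 771/268 = 42*(-1/3692) - 771/268 = -21/1846 - 771/268 = -714447/247364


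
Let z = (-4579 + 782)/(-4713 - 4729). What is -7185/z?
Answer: -67840770/3797 ≈ -17867.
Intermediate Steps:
z = 3797/9442 (z = -3797/(-9442) = -3797*(-1/9442) = 3797/9442 ≈ 0.40214)
-7185/z = -7185/3797/9442 = -7185*9442/3797 = -67840770/3797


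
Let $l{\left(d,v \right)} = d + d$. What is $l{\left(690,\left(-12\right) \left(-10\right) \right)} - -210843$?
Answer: $212223$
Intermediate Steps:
$l{\left(d,v \right)} = 2 d$
$l{\left(690,\left(-12\right) \left(-10\right) \right)} - -210843 = 2 \cdot 690 - -210843 = 1380 + 210843 = 212223$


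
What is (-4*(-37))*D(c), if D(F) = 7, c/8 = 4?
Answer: 1036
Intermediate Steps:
c = 32 (c = 8*4 = 32)
(-4*(-37))*D(c) = -4*(-37)*7 = 148*7 = 1036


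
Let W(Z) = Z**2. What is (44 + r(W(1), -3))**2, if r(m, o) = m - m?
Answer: 1936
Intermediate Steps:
r(m, o) = 0
(44 + r(W(1), -3))**2 = (44 + 0)**2 = 44**2 = 1936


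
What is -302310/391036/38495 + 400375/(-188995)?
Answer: -120537486242719/56898573206518 ≈ -2.1185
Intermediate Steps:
-302310/391036/38495 + 400375/(-188995) = -302310*1/391036*(1/38495) + 400375*(-1/188995) = -151155/195518*1/38495 - 80075/37799 = -30231/1505293082 - 80075/37799 = -120537486242719/56898573206518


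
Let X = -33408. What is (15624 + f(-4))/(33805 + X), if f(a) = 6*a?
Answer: 15600/397 ≈ 39.295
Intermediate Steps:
(15624 + f(-4))/(33805 + X) = (15624 + 6*(-4))/(33805 - 33408) = (15624 - 24)/397 = 15600*(1/397) = 15600/397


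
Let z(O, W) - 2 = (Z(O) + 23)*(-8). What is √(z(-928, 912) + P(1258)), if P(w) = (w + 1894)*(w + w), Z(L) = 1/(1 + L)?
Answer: √757188201074/309 ≈ 2816.1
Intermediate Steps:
z(O, W) = -182 - 8/(1 + O) (z(O, W) = 2 + (1/(1 + O) + 23)*(-8) = 2 + (23 + 1/(1 + O))*(-8) = 2 + (-184 - 8/(1 + O)) = -182 - 8/(1 + O))
P(w) = 2*w*(1894 + w) (P(w) = (1894 + w)*(2*w) = 2*w*(1894 + w))
√(z(-928, 912) + P(1258)) = √(2*(-95 - 91*(-928))/(1 - 928) + 2*1258*(1894 + 1258)) = √(2*(-95 + 84448)/(-927) + 2*1258*3152) = √(2*(-1/927)*84353 + 7930432) = √(-168706/927 + 7930432) = √(7351341758/927) = √757188201074/309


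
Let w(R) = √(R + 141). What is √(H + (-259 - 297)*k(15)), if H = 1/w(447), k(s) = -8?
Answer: √(7846272 + 42*√3)/42 ≈ 66.694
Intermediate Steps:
w(R) = √(141 + R)
H = √3/42 (H = 1/(√(141 + 447)) = 1/(√588) = 1/(14*√3) = √3/42 ≈ 0.041239)
√(H + (-259 - 297)*k(15)) = √(√3/42 + (-259 - 297)*(-8)) = √(√3/42 - 556*(-8)) = √(√3/42 + 4448) = √(4448 + √3/42)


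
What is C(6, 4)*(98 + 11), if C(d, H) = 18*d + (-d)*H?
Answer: 9156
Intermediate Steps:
C(d, H) = 18*d - H*d
C(6, 4)*(98 + 11) = (6*(18 - 1*4))*(98 + 11) = (6*(18 - 4))*109 = (6*14)*109 = 84*109 = 9156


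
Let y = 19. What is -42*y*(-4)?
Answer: 3192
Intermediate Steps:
-42*y*(-4) = -42*19*(-4) = -798*(-4) = 3192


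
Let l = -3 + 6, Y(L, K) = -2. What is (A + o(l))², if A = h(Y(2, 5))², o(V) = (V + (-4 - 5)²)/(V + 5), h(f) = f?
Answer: 841/4 ≈ 210.25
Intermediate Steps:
l = 3
o(V) = (81 + V)/(5 + V) (o(V) = (V + (-9)²)/(5 + V) = (V + 81)/(5 + V) = (81 + V)/(5 + V))
A = 4 (A = (-2)² = 4)
(A + o(l))² = (4 + (81 + 3)/(5 + 3))² = (4 + 84/8)² = (4 + (⅛)*84)² = (4 + 21/2)² = (29/2)² = 841/4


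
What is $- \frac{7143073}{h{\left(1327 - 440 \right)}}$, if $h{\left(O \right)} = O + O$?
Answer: $- \frac{7143073}{1774} \approx -4026.5$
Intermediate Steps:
$h{\left(O \right)} = 2 O$
$- \frac{7143073}{h{\left(1327 - 440 \right)}} = - \frac{7143073}{2 \left(1327 - 440\right)} = - \frac{7143073}{2 \cdot 887} = - \frac{7143073}{1774}$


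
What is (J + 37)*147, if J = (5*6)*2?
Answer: 14259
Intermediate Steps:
J = 60 (J = 30*2 = 60)
(J + 37)*147 = (60 + 37)*147 = 97*147 = 14259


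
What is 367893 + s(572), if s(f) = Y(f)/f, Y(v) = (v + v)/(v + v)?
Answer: 210434797/572 ≈ 3.6789e+5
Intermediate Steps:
Y(v) = 1 (Y(v) = (2*v)/((2*v)) = (2*v)*(1/(2*v)) = 1)
s(f) = 1/f
367893 + s(572) = 367893 + 1/572 = 210434797/572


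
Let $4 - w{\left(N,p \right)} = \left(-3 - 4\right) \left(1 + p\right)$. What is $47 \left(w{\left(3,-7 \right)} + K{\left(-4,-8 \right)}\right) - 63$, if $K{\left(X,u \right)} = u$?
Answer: $-2225$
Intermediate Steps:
$w{\left(N,p \right)} = 11 + 7 p$ ($w{\left(N,p \right)} = 4 - \left(-3 - 4\right) \left(1 + p\right) = 4 - - 7 \left(1 + p\right) = 4 - \left(-7 - 7 p\right) = 4 + \left(7 + 7 p\right) = 11 + 7 p$)
$47 \left(w{\left(3,-7 \right)} + K{\left(-4,-8 \right)}\right) - 63 = 47 \left(\left(11 + 7 \left(-7\right)\right) - 8\right) - 63 = 47 \left(\left(11 - 49\right) - 8\right) - 63 = 47 \left(-38 - 8\right) - 63 = 47 \left(-46\right) - 63 = -2162 - 63 = -2225$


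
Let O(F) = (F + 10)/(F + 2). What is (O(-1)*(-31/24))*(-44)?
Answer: 1023/2 ≈ 511.50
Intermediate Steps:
O(F) = (10 + F)/(2 + F)
(O(-1)*(-31/24))*(-44) = (((10 - 1)/(2 - 1))*(-31/24))*(-44) = ((9/1)*(-31*1/24))*(-44) = ((1*9)*(-31/24))*(-44) = (9*(-31/24))*(-44) = -93/8*(-44) = 1023/2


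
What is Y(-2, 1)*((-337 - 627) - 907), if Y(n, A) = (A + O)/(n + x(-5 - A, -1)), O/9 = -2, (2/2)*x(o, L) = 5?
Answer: 31807/3 ≈ 10602.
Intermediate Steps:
x(o, L) = 5
O = -18 (O = 9*(-2) = -18)
Y(n, A) = (-18 + A)/(5 + n) (Y(n, A) = (A - 18)/(n + 5) = (-18 + A)/(5 + n))
Y(-2, 1)*((-337 - 627) - 907) = ((-18 + 1)/(5 - 2))*((-337 - 627) - 907) = (-17/3)*(-964 - 907) = ((⅓)*(-17))*(-1871) = -17/3*(-1871) = 31807/3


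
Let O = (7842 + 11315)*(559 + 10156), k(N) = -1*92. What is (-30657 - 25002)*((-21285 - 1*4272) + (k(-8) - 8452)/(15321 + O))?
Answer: 18250609766819049/12830161 ≈ 1.4225e+9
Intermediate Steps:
k(N) = -92
O = 205267255 (O = 19157*10715 = 205267255)
(-30657 - 25002)*((-21285 - 1*4272) + (k(-8) - 8452)/(15321 + O)) = (-30657 - 25002)*((-21285 - 1*4272) + (-92 - 8452)/(15321 + 205267255)) = -55659*((-21285 - 4272) - 8544/205282576) = -55659*(-25557 - 8544*1/205282576) = -55659*(-25557 - 534/12830161) = -55659*(-327900425211/12830161) = 18250609766819049/12830161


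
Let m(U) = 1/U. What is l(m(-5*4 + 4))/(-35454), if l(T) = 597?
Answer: -199/11818 ≈ -0.016839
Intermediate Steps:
l(m(-5*4 + 4))/(-35454) = 597/(-35454) = 597*(-1/35454) = -199/11818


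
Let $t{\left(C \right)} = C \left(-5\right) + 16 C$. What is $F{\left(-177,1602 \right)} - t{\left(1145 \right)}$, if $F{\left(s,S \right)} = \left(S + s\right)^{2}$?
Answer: $2018030$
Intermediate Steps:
$t{\left(C \right)} = 11 C$ ($t{\left(C \right)} = - 5 C + 16 C = 11 C$)
$F{\left(-177,1602 \right)} - t{\left(1145 \right)} = \left(1602 - 177\right)^{2} - 11 \cdot 1145 = 1425^{2} - 12595 = 2030625 - 12595 = 2018030$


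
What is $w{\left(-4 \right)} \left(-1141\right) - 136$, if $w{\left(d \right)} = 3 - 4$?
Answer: $1005$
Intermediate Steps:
$w{\left(d \right)} = -1$
$w{\left(-4 \right)} \left(-1141\right) - 136 = \left(-1\right) \left(-1141\right) - 136 = 1141 - 136 = 1005$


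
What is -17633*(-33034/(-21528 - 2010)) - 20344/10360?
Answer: -377191246562/15240855 ≈ -24749.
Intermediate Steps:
-17633*(-33034/(-21528 - 2010)) - 20344/10360 = -17633/((-23538*(-1/33034))) - 20344*1/10360 = -17633/11769/16517 - 2543/1295 = -17633*16517/11769 - 2543/1295 = -291244261/11769 - 2543/1295 = -377191246562/15240855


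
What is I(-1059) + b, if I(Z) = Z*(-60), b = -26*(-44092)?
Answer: 1209932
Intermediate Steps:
b = 1146392
I(Z) = -60*Z
I(-1059) + b = -60*(-1059) + 1146392 = 63540 + 1146392 = 1209932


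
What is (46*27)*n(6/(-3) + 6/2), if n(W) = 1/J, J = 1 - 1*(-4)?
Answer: 1242/5 ≈ 248.40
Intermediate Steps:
J = 5 (J = 1 + 4 = 5)
n(W) = ⅕ (n(W) = 1/5 = ⅕)
(46*27)*n(6/(-3) + 6/2) = (46*27)*(⅕) = 1242*(⅕) = 1242/5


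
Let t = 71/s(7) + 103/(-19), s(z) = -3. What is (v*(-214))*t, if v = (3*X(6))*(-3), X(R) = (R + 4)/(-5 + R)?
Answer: -10644360/19 ≈ -5.6023e+5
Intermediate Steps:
X(R) = (4 + R)/(-5 + R)
v = -90 (v = (3*((4 + 6)/(-5 + 6)))*(-3) = (3*(10/1))*(-3) = (3*(1*10))*(-3) = (3*10)*(-3) = 30*(-3) = -90)
t = -1658/57 (t = 71/(-3) + 103/(-19) = 71*(-⅓) + 103*(-1/19) = -71/3 - 103/19 = -1658/57 ≈ -29.088)
(v*(-214))*t = -90*(-214)*(-1658/57) = 19260*(-1658/57) = -10644360/19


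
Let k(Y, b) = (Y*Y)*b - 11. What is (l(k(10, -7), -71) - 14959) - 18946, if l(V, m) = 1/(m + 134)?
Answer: -2136014/63 ≈ -33905.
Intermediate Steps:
k(Y, b) = -11 + b*Y² (k(Y, b) = Y²*b - 11 = b*Y² - 11 = -11 + b*Y²)
l(V, m) = 1/(134 + m)
(l(k(10, -7), -71) - 14959) - 18946 = (1/(134 - 71) - 14959) - 18946 = (1/63 - 14959) - 18946 = -942416/63 - 18946 = -2136014/63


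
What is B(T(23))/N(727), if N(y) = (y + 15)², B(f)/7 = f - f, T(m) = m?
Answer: 0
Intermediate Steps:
B(f) = 0 (B(f) = 7*(f - f) = 7*0 = 0)
N(y) = (15 + y)²
B(T(23))/N(727) = 0/((15 + 727)²) = 0/(742²) = 0/550564 = 0*(1/550564) = 0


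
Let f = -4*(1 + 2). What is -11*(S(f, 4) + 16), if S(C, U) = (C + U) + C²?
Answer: -1672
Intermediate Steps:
f = -12 (f = -4*3 = -12)
S(C, U) = C + U + C²
-11*(S(f, 4) + 16) = -11*((-12 + 4 + (-12)²) + 16) = -11*((-12 + 4 + 144) + 16) = -11*(136 + 16) = -11*152 = -1672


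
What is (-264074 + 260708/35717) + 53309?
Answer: -7527632797/35717 ≈ -2.1076e+5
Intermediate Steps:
(-264074 + 260708/35717) + 53309 = -9431670350/35717 + 53309 = -7527632797/35717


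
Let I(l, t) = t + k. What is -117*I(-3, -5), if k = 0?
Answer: 585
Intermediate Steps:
I(l, t) = t (I(l, t) = t + 0 = t)
-117*I(-3, -5) = -117*(-5) = 585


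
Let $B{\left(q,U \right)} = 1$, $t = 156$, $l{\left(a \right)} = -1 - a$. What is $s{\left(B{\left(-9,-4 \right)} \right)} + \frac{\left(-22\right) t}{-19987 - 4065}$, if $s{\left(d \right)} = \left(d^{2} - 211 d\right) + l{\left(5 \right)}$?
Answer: $- \frac{1297950}{6013} \approx -215.86$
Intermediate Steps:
$s{\left(d \right)} = -6 + d^{2} - 211 d$ ($s{\left(d \right)} = \left(d^{2} - 211 d\right) - 6 = -6 + d^{2} - 211 d$)
$s{\left(B{\left(-9,-4 \right)} \right)} + \frac{\left(-22\right) t}{-19987 - 4065} = \left(-6 + 1^{2} - 211\right) + \frac{\left(-22\right) 156}{-19987 - 4065} = \left(-6 + 1 - 211\right) - \frac{3432}{-19987 - 4065} = -216 - \frac{3432}{-24052} = -216 - - \frac{858}{6013} = -216 + \frac{858}{6013} = - \frac{1297950}{6013}$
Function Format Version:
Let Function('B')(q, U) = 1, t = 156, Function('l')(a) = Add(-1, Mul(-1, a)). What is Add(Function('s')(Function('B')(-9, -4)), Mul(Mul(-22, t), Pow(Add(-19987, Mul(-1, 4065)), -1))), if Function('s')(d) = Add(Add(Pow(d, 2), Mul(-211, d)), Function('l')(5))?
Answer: Rational(-1297950, 6013) ≈ -215.86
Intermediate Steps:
Function('s')(d) = Add(-6, Pow(d, 2), Mul(-211, d)) (Function('s')(d) = Add(Add(Pow(d, 2), Mul(-211, d)), Add(-1, Mul(-1, 5))) = Add(Add(Pow(d, 2), Mul(-211, d)), Add(-1, -5)) = Add(Add(Pow(d, 2), Mul(-211, d)), -6) = Add(-6, Pow(d, 2), Mul(-211, d)))
Add(Function('s')(Function('B')(-9, -4)), Mul(Mul(-22, t), Pow(Add(-19987, Mul(-1, 4065)), -1))) = Add(Add(-6, Pow(1, 2), Mul(-211, 1)), Mul(Mul(-22, 156), Pow(Add(-19987, Mul(-1, 4065)), -1))) = Add(Add(-6, 1, -211), Mul(-3432, Pow(Add(-19987, -4065), -1))) = Add(-216, Mul(-3432, Pow(-24052, -1))) = Add(-216, Mul(-3432, Rational(-1, 24052))) = Add(-216, Rational(858, 6013)) = Rational(-1297950, 6013)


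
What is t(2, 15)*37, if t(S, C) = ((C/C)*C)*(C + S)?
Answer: 9435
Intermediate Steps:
t(S, C) = C*(C + S) (t(S, C) = (1*C)*(C + S) = C*(C + S))
t(2, 15)*37 = (15*(15 + 2))*37 = (15*17)*37 = 255*37 = 9435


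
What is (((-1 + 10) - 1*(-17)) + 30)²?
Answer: 3136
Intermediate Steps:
(((-1 + 10) - 1*(-17)) + 30)² = ((9 + 17) + 30)² = (26 + 30)² = 56² = 3136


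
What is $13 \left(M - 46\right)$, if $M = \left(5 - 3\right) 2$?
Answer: $-546$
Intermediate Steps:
$M = 4$ ($M = 2 \cdot 2 = 4$)
$13 \left(M - 46\right) = 13 \left(4 - 46\right) = 13 \left(-42\right) = -546$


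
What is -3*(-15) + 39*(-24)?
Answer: -891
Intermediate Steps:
-3*(-15) + 39*(-24) = 45 - 936 = -891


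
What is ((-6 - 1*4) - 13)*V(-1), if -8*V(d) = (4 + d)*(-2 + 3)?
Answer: 69/8 ≈ 8.6250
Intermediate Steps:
V(d) = -½ - d/8 (V(d) = -(4 + d)*(-2 + 3)/8 = -(4 + d)/8 = -½ - d/8)
((-6 - 1*4) - 13)*V(-1) = ((-6 - 1*4) - 13)*(-½ - ⅛*(-1)) = ((-6 - 4) - 13)*(-½ + ⅛) = (-10 - 13)*(-3/8) = -23*(-3/8) = 69/8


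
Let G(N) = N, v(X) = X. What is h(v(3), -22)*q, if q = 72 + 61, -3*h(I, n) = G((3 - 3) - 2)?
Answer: 266/3 ≈ 88.667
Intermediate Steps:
h(I, n) = ⅔ (h(I, n) = -((3 - 3) - 2)/3 = -(0 - 2)/3 = -⅓*(-2) = ⅔)
q = 133
h(v(3), -22)*q = (⅔)*133 = 266/3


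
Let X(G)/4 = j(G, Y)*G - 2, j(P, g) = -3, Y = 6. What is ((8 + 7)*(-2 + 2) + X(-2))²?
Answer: 256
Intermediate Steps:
X(G) = -8 - 12*G (X(G) = 4*(-3*G - 2) = 4*(-2 - 3*G) = -8 - 12*G)
((8 + 7)*(-2 + 2) + X(-2))² = ((8 + 7)*(-2 + 2) + (-8 - 12*(-2)))² = (15*0 + (-8 + 24))² = (0 + 16)² = 16² = 256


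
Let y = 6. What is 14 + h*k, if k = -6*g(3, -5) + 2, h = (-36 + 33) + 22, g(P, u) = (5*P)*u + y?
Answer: 7918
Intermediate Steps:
g(P, u) = 6 + 5*P*u (g(P, u) = (5*P)*u + 6 = 5*P*u + 6 = 6 + 5*P*u)
h = 19 (h = -3 + 22 = 19)
k = 416 (k = -6*(6 + 5*3*(-5)) + 2 = -6*(6 - 75) + 2 = -6*(-69) + 2 = 414 + 2 = 416)
14 + h*k = 14 + 19*416 = 14 + 7904 = 7918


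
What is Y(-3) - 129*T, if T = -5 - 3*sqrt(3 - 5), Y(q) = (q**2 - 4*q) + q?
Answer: 663 + 387*I*sqrt(2) ≈ 663.0 + 547.3*I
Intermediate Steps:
Y(q) = q**2 - 3*q
T = -5 - 3*I*sqrt(2) ≈ -5.0 - 4.2426*I
Y(-3) - 129*T = -3*(-3 - 3) - 129*(-5 - 3*I*sqrt(2)) = -3*(-6) + (645 + 387*I*sqrt(2)) = 18 + (645 + 387*I*sqrt(2)) = 663 + 387*I*sqrt(2)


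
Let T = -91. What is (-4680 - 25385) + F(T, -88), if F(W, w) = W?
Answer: -30156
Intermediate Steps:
(-4680 - 25385) + F(T, -88) = (-4680 - 25385) - 91 = -30065 - 91 = -30156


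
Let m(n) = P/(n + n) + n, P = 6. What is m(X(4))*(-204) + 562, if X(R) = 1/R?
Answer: -1937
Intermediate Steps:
X(R) = 1/R
m(n) = n + 3/n (m(n) = 6/(n + n) + n = 6/((2*n)) + n = 6*(1/(2*n)) + n = 3/n + n = n + 3/n)
m(X(4))*(-204) + 562 = (1/4 + 3/(1/4))*(-204) + 562 = (1/4 + 3*4)*(-204) + 562 = (1/4 + 12)*(-204) + 562 = (49/4)*(-204) + 562 = -2499 + 562 = -1937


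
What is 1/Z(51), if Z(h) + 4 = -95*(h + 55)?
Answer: -1/10074 ≈ -9.9265e-5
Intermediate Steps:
Z(h) = -5229 - 95*h (Z(h) = -4 - 95*(h + 55) = -4 - 95*(55 + h) = -4 + (-5225 - 95*h) = -5229 - 95*h)
1/Z(51) = 1/(-5229 - 95*51) = 1/(-5229 - 4845) = 1/(-10074) = -1/10074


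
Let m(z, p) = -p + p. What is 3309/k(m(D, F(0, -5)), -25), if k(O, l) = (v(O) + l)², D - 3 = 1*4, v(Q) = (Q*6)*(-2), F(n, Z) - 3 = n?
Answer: 3309/625 ≈ 5.2944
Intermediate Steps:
F(n, Z) = 3 + n
v(Q) = -12*Q (v(Q) = (6*Q)*(-2) = -12*Q)
D = 7 (D = 3 + 1*4 = 3 + 4 = 7)
m(z, p) = 0
k(O, l) = (l - 12*O)² (k(O, l) = (-12*O + l)² = (l - 12*O)²)
3309/k(m(D, F(0, -5)), -25) = 3309/((-1*(-25) + 12*0)²) = 3309/((25 + 0)²) = 3309/(25²) = 3309/625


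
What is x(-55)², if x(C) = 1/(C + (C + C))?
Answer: 1/27225 ≈ 3.6731e-5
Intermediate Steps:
x(C) = 1/(3*C) (x(C) = 1/(C + 2*C) = 1/(3*C))
x(-55)² = ((⅓)/(-55))² = ((⅓)*(-1/55))² = (-1/165)² = 1/27225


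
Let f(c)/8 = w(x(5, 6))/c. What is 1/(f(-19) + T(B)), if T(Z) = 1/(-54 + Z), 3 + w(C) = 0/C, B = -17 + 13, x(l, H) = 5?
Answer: 1102/1373 ≈ 0.80262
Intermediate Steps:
B = -4
w(C) = -3 (w(C) = -3 + 0/C = -3 + 0 = -3)
f(c) = -24/c (f(c) = 8*(-3/c) = -24/c)
1/(f(-19) + T(B)) = 1/(-24/(-19) + 1/(-54 - 4)) = 1/(-24*(-1/19) + 1/(-58)) = 1/(24/19 - 1/58) = 1/(1373/1102) = 1102/1373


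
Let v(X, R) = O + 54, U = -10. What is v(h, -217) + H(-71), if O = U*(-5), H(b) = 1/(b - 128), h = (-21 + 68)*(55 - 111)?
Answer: 20695/199 ≈ 103.99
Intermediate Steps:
h = -2632 (h = 47*(-56) = -2632)
H(b) = 1/(-128 + b)
O = 50 (O = -10*(-5) = 50)
v(X, R) = 104 (v(X, R) = 50 + 54 = 104)
v(h, -217) + H(-71) = 104 + 1/(-128 - 71) = 104 + 1/(-199) = 104 - 1/199 = 20695/199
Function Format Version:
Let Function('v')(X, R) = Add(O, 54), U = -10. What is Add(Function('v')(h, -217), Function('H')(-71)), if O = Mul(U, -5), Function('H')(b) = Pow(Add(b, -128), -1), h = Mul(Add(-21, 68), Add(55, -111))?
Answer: Rational(20695, 199) ≈ 103.99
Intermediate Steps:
h = -2632 (h = Mul(47, -56) = -2632)
Function('H')(b) = Pow(Add(-128, b), -1)
O = 50 (O = Mul(-10, -5) = 50)
Function('v')(X, R) = 104 (Function('v')(X, R) = Add(50, 54) = 104)
Add(Function('v')(h, -217), Function('H')(-71)) = Add(104, Pow(Add(-128, -71), -1)) = Add(104, Pow(-199, -1)) = Add(104, Rational(-1, 199)) = Rational(20695, 199)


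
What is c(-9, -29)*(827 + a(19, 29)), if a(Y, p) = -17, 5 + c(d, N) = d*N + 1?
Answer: 208170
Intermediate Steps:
c(d, N) = -4 + N*d (c(d, N) = -5 + (d*N + 1) = -5 + (N*d + 1) = -5 + (1 + N*d) = -4 + N*d)
c(-9, -29)*(827 + a(19, 29)) = (-4 - 29*(-9))*(827 - 17) = (-4 + 261)*810 = 257*810 = 208170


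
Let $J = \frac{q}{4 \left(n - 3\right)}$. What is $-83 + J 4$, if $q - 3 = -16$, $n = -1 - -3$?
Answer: $-70$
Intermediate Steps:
$n = 2$ ($n = -1 + 3 = 2$)
$q = -13$ ($q = 3 - 16 = -13$)
$J = \frac{13}{4}$ ($J = - \frac{13}{4 \left(2 - 3\right)} = - \frac{13}{4 \left(-1\right)} = - \frac{13}{-4} = \left(-13\right) \left(- \frac{1}{4}\right) = \frac{13}{4} \approx 3.25$)
$-83 + J 4 = -83 + \frac{13}{4} \cdot 4 = -83 + 13 = -70$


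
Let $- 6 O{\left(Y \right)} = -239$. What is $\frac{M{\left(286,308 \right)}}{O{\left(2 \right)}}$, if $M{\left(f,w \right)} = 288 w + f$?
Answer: $\frac{533940}{239} \approx 2234.1$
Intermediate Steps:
$M{\left(f,w \right)} = f + 288 w$
$O{\left(Y \right)} = \frac{239}{6}$ ($O{\left(Y \right)} = \left(- \frac{1}{6}\right) \left(-239\right) = \frac{239}{6}$)
$\frac{M{\left(286,308 \right)}}{O{\left(2 \right)}} = \frac{286 + 288 \cdot 308}{\frac{239}{6}} = \left(286 + 88704\right) \frac{6}{239} = 88990 \cdot \frac{6}{239} = \frac{533940}{239}$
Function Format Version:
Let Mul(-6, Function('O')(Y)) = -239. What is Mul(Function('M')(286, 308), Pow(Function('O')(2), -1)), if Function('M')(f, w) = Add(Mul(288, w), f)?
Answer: Rational(533940, 239) ≈ 2234.1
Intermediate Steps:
Function('M')(f, w) = Add(f, Mul(288, w))
Function('O')(Y) = Rational(239, 6) (Function('O')(Y) = Mul(Rational(-1, 6), -239) = Rational(239, 6))
Mul(Function('M')(286, 308), Pow(Function('O')(2), -1)) = Mul(Add(286, Mul(288, 308)), Pow(Rational(239, 6), -1)) = Mul(Add(286, 88704), Rational(6, 239)) = Mul(88990, Rational(6, 239)) = Rational(533940, 239)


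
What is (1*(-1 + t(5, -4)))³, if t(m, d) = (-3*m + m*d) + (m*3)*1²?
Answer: -9261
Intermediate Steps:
t(m, d) = d*m (t(m, d) = (-3*m + d*m) + (3*m)*1 = (-3*m + d*m) + 3*m = d*m)
(1*(-1 + t(5, -4)))³ = (1*(-1 - 4*5))³ = (1*(-1 - 20))³ = (1*(-21))³ = (-21)³ = -9261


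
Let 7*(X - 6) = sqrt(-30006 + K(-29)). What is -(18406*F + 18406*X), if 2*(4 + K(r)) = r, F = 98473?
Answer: -1812604474 - 9203*I*sqrt(120098)/7 ≈ -1.8126e+9 - 4.5562e+5*I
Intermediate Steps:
K(r) = -4 + r/2
X = 6 + I*sqrt(120098)/14 (X = 6 + sqrt(-30006 + (-4 + (1/2)*(-29)))/7 = 6 + sqrt(-30006 + (-4 - 29/2))/7 = 6 + sqrt(-30006 - 37/2)/7 = 6 + sqrt(-60049/2)/7 = 6 + (I*sqrt(120098)/2)/7 = 6 + I*sqrt(120098)/14 ≈ 6.0 + 24.754*I)
-(18406*F + 18406*X) = -(1812604474 + 9203*I*sqrt(120098)/7) = -18406*(98479 + I*sqrt(120098)/14) = -1812604474 - 9203*I*sqrt(120098)/7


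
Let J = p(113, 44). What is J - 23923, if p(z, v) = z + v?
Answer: -23766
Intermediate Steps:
p(z, v) = v + z
J = 157 (J = 44 + 113 = 157)
J - 23923 = 157 - 23923 = -23766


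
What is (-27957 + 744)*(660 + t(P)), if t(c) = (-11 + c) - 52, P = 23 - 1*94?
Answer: -14314038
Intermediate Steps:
P = -71 (P = 23 - 94 = -71)
t(c) = -63 + c
(-27957 + 744)*(660 + t(P)) = (-27957 + 744)*(660 + (-63 - 71)) = -27213*(660 - 134) = -27213*526 = -14314038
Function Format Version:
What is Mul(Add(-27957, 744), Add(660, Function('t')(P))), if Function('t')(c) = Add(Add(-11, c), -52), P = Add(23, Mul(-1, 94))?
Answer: -14314038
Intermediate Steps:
P = -71 (P = Add(23, -94) = -71)
Function('t')(c) = Add(-63, c)
Mul(Add(-27957, 744), Add(660, Function('t')(P))) = Mul(Add(-27957, 744), Add(660, Add(-63, -71))) = Mul(-27213, Add(660, -134)) = Mul(-27213, 526) = -14314038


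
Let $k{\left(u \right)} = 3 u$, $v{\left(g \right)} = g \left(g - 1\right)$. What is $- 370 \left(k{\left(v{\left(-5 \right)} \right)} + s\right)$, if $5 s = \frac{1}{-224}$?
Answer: $- \frac{3729563}{112} \approx -33300.0$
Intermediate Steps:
$v{\left(g \right)} = g \left(-1 + g\right)$
$s = - \frac{1}{1120}$ ($s = \frac{1}{5 \left(-224\right)} = \frac{1}{5} \left(- \frac{1}{224}\right) = - \frac{1}{1120} \approx -0.00089286$)
$- 370 \left(k{\left(v{\left(-5 \right)} \right)} + s\right) = - 370 \left(3 \left(- 5 \left(-1 - 5\right)\right) - \frac{1}{1120}\right) = - 370 \left(3 \left(\left(-5\right) \left(-6\right)\right) - \frac{1}{1120}\right) = - 370 \left(3 \cdot 30 - \frac{1}{1120}\right) = - 370 \left(90 - \frac{1}{1120}\right) = \left(-370\right) \frac{100799}{1120} = - \frac{3729563}{112}$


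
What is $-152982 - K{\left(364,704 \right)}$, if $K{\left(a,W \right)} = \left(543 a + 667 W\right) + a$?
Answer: $-820566$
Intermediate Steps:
$K{\left(a,W \right)} = 544 a + 667 W$
$-152982 - K{\left(364,704 \right)} = -152982 - \left(544 \cdot 364 + 667 \cdot 704\right) = -152982 - \left(198016 + 469568\right) = -152982 - 667584 = -820566$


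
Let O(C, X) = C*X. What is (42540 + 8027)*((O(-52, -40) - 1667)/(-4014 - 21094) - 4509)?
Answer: -5724810672295/25108 ≈ -2.2801e+8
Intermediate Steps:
(42540 + 8027)*((O(-52, -40) - 1667)/(-4014 - 21094) - 4509) = (42540 + 8027)*((-52*(-40) - 1667)/(-4014 - 21094) - 4509) = 50567*((2080 - 1667)/(-25108) - 4509) = 50567*(413*(-1/25108) - 4509) = 50567*(-413/25108 - 4509) = 50567*(-113212385/25108) = -5724810672295/25108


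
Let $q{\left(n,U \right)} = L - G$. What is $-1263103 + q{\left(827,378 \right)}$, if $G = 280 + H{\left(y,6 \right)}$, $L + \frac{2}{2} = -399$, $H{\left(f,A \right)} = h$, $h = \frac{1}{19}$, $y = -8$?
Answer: $- \frac{24011878}{19} \approx -1.2638 \cdot 10^{6}$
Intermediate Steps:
$h = \frac{1}{19} \approx 0.052632$
$H{\left(f,A \right)} = \frac{1}{19}$
$L = -400$ ($L = -1 - 399 = -400$)
$G = \frac{5321}{19}$ ($G = 280 + \frac{1}{19} = \frac{5321}{19} \approx 280.05$)
$q{\left(n,U \right)} = - \frac{12921}{19}$ ($q{\left(n,U \right)} = -400 - \frac{5321}{19} = - \frac{12921}{19}$)
$-1263103 + q{\left(827,378 \right)} = -1263103 - \frac{12921}{19} = - \frac{24011878}{19}$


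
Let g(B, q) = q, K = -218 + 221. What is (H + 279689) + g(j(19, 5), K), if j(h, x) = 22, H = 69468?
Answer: 349160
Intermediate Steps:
K = 3
(H + 279689) + g(j(19, 5), K) = (69468 + 279689) + 3 = 349157 + 3 = 349160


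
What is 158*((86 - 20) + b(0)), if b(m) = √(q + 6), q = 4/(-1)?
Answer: 10428 + 158*√2 ≈ 10651.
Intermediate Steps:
q = -4 (q = 4*(-1) = -4)
b(m) = √2 (b(m) = √(-4 + 6) = √2)
158*((86 - 20) + b(0)) = 158*((86 - 20) + √2) = 158*(66 + √2) = 10428 + 158*√2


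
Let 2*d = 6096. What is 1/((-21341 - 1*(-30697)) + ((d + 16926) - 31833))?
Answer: -1/2503 ≈ -0.00039952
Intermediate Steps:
d = 3048 (d = (½)*6096 = 3048)
1/((-21341 - 1*(-30697)) + ((d + 16926) - 31833)) = 1/((-21341 - 1*(-30697)) + ((3048 + 16926) - 31833)) = 1/((-21341 + 30697) + (19974 - 31833)) = 1/(9356 - 11859) = 1/(-2503) = -1/2503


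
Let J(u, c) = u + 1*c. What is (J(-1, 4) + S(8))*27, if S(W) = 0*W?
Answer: 81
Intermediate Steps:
S(W) = 0
J(u, c) = c + u (J(u, c) = u + c = c + u)
(J(-1, 4) + S(8))*27 = ((4 - 1) + 0)*27 = (3 + 0)*27 = 3*27 = 81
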